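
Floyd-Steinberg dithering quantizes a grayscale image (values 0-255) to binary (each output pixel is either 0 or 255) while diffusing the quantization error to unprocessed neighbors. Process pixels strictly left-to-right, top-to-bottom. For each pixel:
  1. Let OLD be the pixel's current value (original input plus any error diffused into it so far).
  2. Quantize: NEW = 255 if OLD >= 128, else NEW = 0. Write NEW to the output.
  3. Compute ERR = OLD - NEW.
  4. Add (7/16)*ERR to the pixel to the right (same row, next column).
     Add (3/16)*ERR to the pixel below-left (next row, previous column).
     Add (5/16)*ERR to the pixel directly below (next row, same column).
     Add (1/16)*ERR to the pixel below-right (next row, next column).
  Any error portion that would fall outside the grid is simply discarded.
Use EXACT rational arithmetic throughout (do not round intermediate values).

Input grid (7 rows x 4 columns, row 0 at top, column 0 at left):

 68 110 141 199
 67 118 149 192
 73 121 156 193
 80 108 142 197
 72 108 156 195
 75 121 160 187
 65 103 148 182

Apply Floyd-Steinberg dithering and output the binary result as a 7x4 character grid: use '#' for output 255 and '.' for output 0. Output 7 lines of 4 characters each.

(0,0): OLD=68 → NEW=0, ERR=68
(0,1): OLD=559/4 → NEW=255, ERR=-461/4
(0,2): OLD=5797/64 → NEW=0, ERR=5797/64
(0,3): OLD=244355/1024 → NEW=255, ERR=-16765/1024
(1,0): OLD=4265/64 → NEW=0, ERR=4265/64
(1,1): OLD=67775/512 → NEW=255, ERR=-62785/512
(1,2): OLD=1857675/16384 → NEW=0, ERR=1857675/16384
(1,3): OLD=63478205/262144 → NEW=255, ERR=-3368515/262144
(2,0): OLD=580261/8192 → NEW=0, ERR=580261/8192
(2,1): OLD=36462343/262144 → NEW=255, ERR=-30384377/262144
(2,2): OLD=68497915/524288 → NEW=255, ERR=-65195525/524288
(2,3): OLD=1188393119/8388608 → NEW=255, ERR=-950701921/8388608
(3,0): OLD=337232949/4194304 → NEW=0, ERR=337232949/4194304
(3,1): OLD=5910038827/67108864 → NEW=0, ERR=5910038827/67108864
(3,2): OLD=121521228181/1073741824 → NEW=0, ERR=121521228181/1073741824
(3,3): OLD=3493113161875/17179869184 → NEW=255, ERR=-887753480045/17179869184
(4,0): OLD=122018163729/1073741824 → NEW=0, ERR=122018163729/1073741824
(4,1): OLD=1816625721811/8589934592 → NEW=255, ERR=-373807599149/8589934592
(4,2): OLD=46219054849235/274877906944 → NEW=255, ERR=-23874811421485/274877906944
(4,3): OLD=650584545725621/4398046511104 → NEW=255, ERR=-470917314605899/4398046511104
(5,0): OLD=14067225262113/137438953472 → NEW=0, ERR=14067225262113/137438953472
(5,1): OLD=628907781299495/4398046511104 → NEW=255, ERR=-492594079032025/4398046511104
(5,2): OLD=134272317715665/2199023255552 → NEW=0, ERR=134272317715665/2199023255552
(5,3): OLD=12302184053469223/70368744177664 → NEW=255, ERR=-5641845711835097/70368744177664
(6,0): OLD=5346942176390165/70368744177664 → NEW=0, ERR=5346942176390165/70368744177664
(6,1): OLD=134081321151865123/1125899906842624 → NEW=0, ERR=134081321151865123/1125899906842624
(6,2): OLD=3551524682418208837/18014398509481984 → NEW=255, ERR=-1042146937499697083/18014398509481984
(6,3): OLD=39041296212691461347/288230376151711744 → NEW=255, ERR=-34457449705995033373/288230376151711744
Row 0: .#.#
Row 1: .#.#
Row 2: .###
Row 3: ...#
Row 4: .###
Row 5: .#.#
Row 6: ..##

Answer: .#.#
.#.#
.###
...#
.###
.#.#
..##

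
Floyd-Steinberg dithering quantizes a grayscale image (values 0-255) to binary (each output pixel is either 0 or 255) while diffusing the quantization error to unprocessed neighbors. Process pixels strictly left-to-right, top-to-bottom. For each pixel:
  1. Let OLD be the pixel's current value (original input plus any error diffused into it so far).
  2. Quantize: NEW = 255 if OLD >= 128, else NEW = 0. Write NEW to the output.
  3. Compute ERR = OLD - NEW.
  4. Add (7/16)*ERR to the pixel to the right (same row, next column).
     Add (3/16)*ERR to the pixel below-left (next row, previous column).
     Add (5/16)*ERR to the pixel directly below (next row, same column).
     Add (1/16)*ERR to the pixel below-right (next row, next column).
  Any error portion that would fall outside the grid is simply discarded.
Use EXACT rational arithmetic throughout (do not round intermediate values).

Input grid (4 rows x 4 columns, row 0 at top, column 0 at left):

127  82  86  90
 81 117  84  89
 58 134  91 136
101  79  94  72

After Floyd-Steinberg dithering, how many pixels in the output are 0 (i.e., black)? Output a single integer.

(0,0): OLD=127 → NEW=0, ERR=127
(0,1): OLD=2201/16 → NEW=255, ERR=-1879/16
(0,2): OLD=8863/256 → NEW=0, ERR=8863/256
(0,3): OLD=430681/4096 → NEW=0, ERR=430681/4096
(1,0): OLD=25259/256 → NEW=0, ERR=25259/256
(1,1): OLD=282413/2048 → NEW=255, ERR=-239827/2048
(1,2): OLD=3667505/65536 → NEW=0, ERR=3667505/65536
(1,3): OLD=155719207/1048576 → NEW=255, ERR=-111667673/1048576
(2,0): OLD=2191423/32768 → NEW=0, ERR=2191423/32768
(2,1): OLD=150285605/1048576 → NEW=255, ERR=-117101275/1048576
(2,2): OLD=67827961/2097152 → NEW=0, ERR=67827961/2097152
(2,3): OLD=4038881909/33554432 → NEW=0, ERR=4038881909/33554432
(3,0): OLD=1693822671/16777216 → NEW=0, ERR=1693822671/16777216
(3,1): OLD=26444937361/268435456 → NEW=0, ERR=26444937361/268435456
(3,2): OLD=699206621807/4294967296 → NEW=255, ERR=-396010038673/4294967296
(3,3): OLD=4899528140169/68719476736 → NEW=0, ERR=4899528140169/68719476736
Output grid:
  Row 0: .#..  (3 black, running=3)
  Row 1: .#.#  (2 black, running=5)
  Row 2: .#..  (3 black, running=8)
  Row 3: ..#.  (3 black, running=11)

Answer: 11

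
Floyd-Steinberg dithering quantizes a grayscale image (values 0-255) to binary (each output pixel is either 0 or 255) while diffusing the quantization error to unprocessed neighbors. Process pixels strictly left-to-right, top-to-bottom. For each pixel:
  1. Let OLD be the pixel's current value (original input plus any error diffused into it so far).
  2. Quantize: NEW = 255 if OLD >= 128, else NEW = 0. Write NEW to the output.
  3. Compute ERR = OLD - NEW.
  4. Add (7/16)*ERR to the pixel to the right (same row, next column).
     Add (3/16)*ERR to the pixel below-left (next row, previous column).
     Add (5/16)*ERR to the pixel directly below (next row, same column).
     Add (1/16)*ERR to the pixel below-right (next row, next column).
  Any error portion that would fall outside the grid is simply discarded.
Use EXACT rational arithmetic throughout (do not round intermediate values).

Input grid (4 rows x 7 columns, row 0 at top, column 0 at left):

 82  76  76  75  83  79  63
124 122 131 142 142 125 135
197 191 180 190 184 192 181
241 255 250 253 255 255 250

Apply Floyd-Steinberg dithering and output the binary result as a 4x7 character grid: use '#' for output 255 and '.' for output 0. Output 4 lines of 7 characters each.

(0,0): OLD=82 → NEW=0, ERR=82
(0,1): OLD=895/8 → NEW=0, ERR=895/8
(0,2): OLD=15993/128 → NEW=0, ERR=15993/128
(0,3): OLD=265551/2048 → NEW=255, ERR=-256689/2048
(0,4): OLD=922921/32768 → NEW=0, ERR=922921/32768
(0,5): OLD=47879199/524288 → NEW=0, ERR=47879199/524288
(0,6): OLD=863636697/8388608 → NEW=0, ERR=863636697/8388608
(1,0): OLD=21837/128 → NEW=255, ERR=-10803/128
(1,1): OLD=152155/1024 → NEW=255, ERR=-108965/1024
(1,2): OLD=3505591/32768 → NEW=0, ERR=3505591/32768
(1,3): OLD=21328971/131072 → NEW=255, ERR=-12094389/131072
(1,4): OLD=1004298337/8388608 → NEW=0, ERR=1004298337/8388608
(1,5): OLD=15232409073/67108864 → NEW=255, ERR=-1880351247/67108864
(1,6): OLD=172466692863/1073741824 → NEW=255, ERR=-101337472257/1073741824
(2,0): OLD=2468633/16384 → NEW=255, ERR=-1709287/16384
(2,1): OLD=66525795/524288 → NEW=0, ERR=66525795/524288
(2,2): OLD=2055154537/8388608 → NEW=255, ERR=-83940503/8388608
(2,3): OLD=12476953313/67108864 → NEW=255, ERR=-4635807007/67108864
(2,4): OLD=96728199569/536870912 → NEW=255, ERR=-40173882991/536870912
(2,5): OLD=2410210192059/17179869184 → NEW=255, ERR=-1970656449861/17179869184
(2,6): OLD=27369938308045/274877906944 → NEW=0, ERR=27369938308045/274877906944
(3,0): OLD=1947745993/8388608 → NEW=255, ERR=-191349047/8388608
(3,1): OLD=18540582229/67108864 → NEW=255, ERR=1427821909/67108864
(3,2): OLD=134840234991/536870912 → NEW=255, ERR=-2061847569/536870912
(3,3): OLD=461873599337/2147483648 → NEW=255, ERR=-85734730903/2147483648
(3,4): OLD=51766164118217/274877906944 → NEW=255, ERR=-18327702152503/274877906944
(3,5): OLD=448548108053931/2199023255552 → NEW=255, ERR=-112202822111829/2199023255552
(3,6): OLD=8853226774164789/35184372088832 → NEW=255, ERR=-118788108487371/35184372088832
Row 0: ...#...
Row 1: ##.#.##
Row 2: #.####.
Row 3: #######

Answer: ...#...
##.#.##
#.####.
#######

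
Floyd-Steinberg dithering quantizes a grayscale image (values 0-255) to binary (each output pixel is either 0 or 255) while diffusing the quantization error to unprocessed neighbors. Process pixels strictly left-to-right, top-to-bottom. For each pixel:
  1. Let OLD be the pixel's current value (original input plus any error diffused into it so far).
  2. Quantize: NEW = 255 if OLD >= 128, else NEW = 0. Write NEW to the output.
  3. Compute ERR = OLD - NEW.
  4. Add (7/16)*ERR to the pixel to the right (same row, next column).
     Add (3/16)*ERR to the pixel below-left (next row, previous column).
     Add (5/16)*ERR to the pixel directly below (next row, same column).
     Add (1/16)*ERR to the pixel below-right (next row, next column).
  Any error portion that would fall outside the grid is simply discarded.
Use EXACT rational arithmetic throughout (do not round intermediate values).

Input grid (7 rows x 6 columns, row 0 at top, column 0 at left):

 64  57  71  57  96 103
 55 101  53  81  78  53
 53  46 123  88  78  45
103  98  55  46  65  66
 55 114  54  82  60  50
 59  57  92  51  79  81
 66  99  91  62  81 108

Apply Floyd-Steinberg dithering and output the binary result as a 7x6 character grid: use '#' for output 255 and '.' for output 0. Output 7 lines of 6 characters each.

(0,0): OLD=64 → NEW=0, ERR=64
(0,1): OLD=85 → NEW=0, ERR=85
(0,2): OLD=1731/16 → NEW=0, ERR=1731/16
(0,3): OLD=26709/256 → NEW=0, ERR=26709/256
(0,4): OLD=580179/4096 → NEW=255, ERR=-464301/4096
(0,5): OLD=3500101/65536 → NEW=0, ERR=3500101/65536
(1,0): OLD=1455/16 → NEW=0, ERR=1455/16
(1,1): OLD=24529/128 → NEW=255, ERR=-8111/128
(1,2): OLD=343901/4096 → NEW=0, ERR=343901/4096
(1,3): OLD=2225669/16384 → NEW=255, ERR=-1952251/16384
(1,4): OLD=7319627/1048576 → NEW=0, ERR=7319627/1048576
(1,5): OLD=1101576861/16777216 → NEW=0, ERR=1101576861/16777216
(2,0): OLD=142411/2048 → NEW=0, ERR=142411/2048
(2,1): OLD=5114833/65536 → NEW=0, ERR=5114833/65536
(2,2): OLD=164710915/1048576 → NEW=255, ERR=-102675965/1048576
(2,3): OLD=121470235/8388608 → NEW=0, ERR=121470235/8388608
(2,4): OLD=24529744577/268435456 → NEW=0, ERR=24529744577/268435456
(2,5): OLD=454981713751/4294967296 → NEW=0, ERR=454981713751/4294967296
(3,0): OLD=146133587/1048576 → NEW=255, ERR=-121253293/1048576
(3,1): OLD=484733647/8388608 → NEW=0, ERR=484733647/8388608
(3,2): OLD=3843590649/67108864 → NEW=0, ERR=3843590649/67108864
(3,3): OLD=371928458079/4294967296 → NEW=0, ERR=371928458079/4294967296
(3,4): OLD=5229891331063/34359738368 → NEW=255, ERR=-3531841952777/34359738368
(3,5): OLD=32900065903065/549755813888 → NEW=0, ERR=32900065903065/549755813888
(4,0): OLD=3986044261/134217728 → NEW=0, ERR=3986044261/134217728
(4,1): OLD=319035259849/2147483648 → NEW=255, ERR=-228573070391/2147483648
(4,2): OLD=3104746767451/68719476736 → NEW=0, ERR=3104746767451/68719476736
(4,3): OLD=124392242604023/1099511627776 → NEW=0, ERR=124392242604023/1099511627776
(4,4): OLD=1653796229135415/17592186044416 → NEW=0, ERR=1653796229135415/17592186044416
(4,5): OLD=29106029904149281/281474976710656 → NEW=0, ERR=29106029904149281/281474976710656
(5,0): OLD=1660388893419/34359738368 → NEW=0, ERR=1660388893419/34359738368
(5,1): OLD=60701010992523/1099511627776 → NEW=0, ERR=60701010992523/1099511627776
(5,2): OLD=1273957625100945/8796093022208 → NEW=255, ERR=-969046095562095/8796093022208
(5,3): OLD=16496161742569667/281474976710656 → NEW=0, ERR=16496161742569667/281474976710656
(5,4): OLD=90340463113770973/562949953421312 → NEW=255, ERR=-53211775008663587/562949953421312
(5,5): OLD=701082492947201333/9007199254740992 → NEW=0, ERR=701082492947201333/9007199254740992
(6,0): OLD=1608849534856065/17592186044416 → NEW=0, ERR=1608849534856065/17592186044416
(6,1): OLD=39019892857807197/281474976710656 → NEW=255, ERR=-32756226203410083/281474976710656
(6,2): OLD=22628637854676061/1125899906842624 → NEW=0, ERR=22628637854676061/1125899906842624
(6,3): OLD=1161907857138079093/18014398509481984 → NEW=0, ERR=1161907857138079093/18014398509481984
(6,4): OLD=28228380776076697681/288230376151711744 → NEW=0, ERR=28228380776076697681/288230376151711744
(6,5): OLD=780589525489811234135/4611686018427387904 → NEW=255, ERR=-395390409209172681385/4611686018427387904
Row 0: ....#.
Row 1: .#.#..
Row 2: ..#...
Row 3: #...#.
Row 4: .#....
Row 5: ..#.#.
Row 6: .#...#

Answer: ....#.
.#.#..
..#...
#...#.
.#....
..#.#.
.#...#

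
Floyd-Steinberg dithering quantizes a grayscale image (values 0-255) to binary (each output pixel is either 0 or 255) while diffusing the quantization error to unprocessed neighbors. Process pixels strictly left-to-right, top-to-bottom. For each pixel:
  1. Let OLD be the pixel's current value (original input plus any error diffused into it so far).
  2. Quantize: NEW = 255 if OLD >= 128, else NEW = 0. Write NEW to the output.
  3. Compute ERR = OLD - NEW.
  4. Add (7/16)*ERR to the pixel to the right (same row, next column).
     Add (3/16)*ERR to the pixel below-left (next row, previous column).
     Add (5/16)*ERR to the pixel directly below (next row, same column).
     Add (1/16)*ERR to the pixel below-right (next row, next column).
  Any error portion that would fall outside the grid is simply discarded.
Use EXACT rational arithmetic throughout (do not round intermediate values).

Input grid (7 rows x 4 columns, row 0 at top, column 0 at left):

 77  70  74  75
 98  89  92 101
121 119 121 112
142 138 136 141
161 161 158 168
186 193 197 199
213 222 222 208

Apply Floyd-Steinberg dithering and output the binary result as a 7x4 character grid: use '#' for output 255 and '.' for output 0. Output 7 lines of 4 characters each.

Answer: ....
#.#.
.#.#
#.#.
##.#
#.##
####

Derivation:
(0,0): OLD=77 → NEW=0, ERR=77
(0,1): OLD=1659/16 → NEW=0, ERR=1659/16
(0,2): OLD=30557/256 → NEW=0, ERR=30557/256
(0,3): OLD=521099/4096 → NEW=0, ERR=521099/4096
(1,0): OLD=36225/256 → NEW=255, ERR=-29055/256
(1,1): OLD=202631/2048 → NEW=0, ERR=202631/2048
(1,2): OLD=13298707/65536 → NEW=255, ERR=-3412973/65536
(1,3): OLD=131525877/1048576 → NEW=0, ERR=131525877/1048576
(2,0): OLD=3410621/32768 → NEW=0, ERR=3410621/32768
(2,1): OLD=187273199/1048576 → NEW=255, ERR=-80113681/1048576
(2,2): OLD=211816779/2097152 → NEW=0, ERR=211816779/2097152
(2,3): OLD=6446857471/33554432 → NEW=255, ERR=-2109522689/33554432
(3,0): OLD=2687722989/16777216 → NEW=255, ERR=-1590467091/16777216
(3,1): OLD=26331569459/268435456 → NEW=0, ERR=26331569459/268435456
(3,2): OLD=832861630157/4294967296 → NEW=255, ERR=-262355030323/4294967296
(3,3): OLD=6936667249947/68719476736 → NEW=0, ERR=6936667249947/68719476736
(4,0): OLD=643247075753/4294967296 → NEW=255, ERR=-451969584727/4294967296
(4,1): OLD=4406174775931/34359738368 → NEW=255, ERR=-4355558507909/34359738368
(4,2): OLD=119307499183387/1099511627776 → NEW=0, ERR=119307499183387/1099511627776
(4,3): OLD=4278410241978669/17592186044416 → NEW=255, ERR=-207597199347411/17592186044416
(5,0): OLD=71109122470361/549755813888 → NEW=255, ERR=-69078610071079/549755813888
(5,1): OLD=1973520288171791/17592186044416 → NEW=0, ERR=1973520288171791/17592186044416
(5,2): OLD=2373655462805659/8796093022208 → NEW=255, ERR=130651742142619/8796093022208
(5,3): OLD=58713578745614347/281474976710656 → NEW=255, ERR=-13062540315602933/281474976710656
(6,0): OLD=54822153292512461/281474976710656 → NEW=255, ERR=-16953965768704819/281474976710656
(6,1): OLD=1016177298838358635/4503599627370496 → NEW=255, ERR=-132240606141117845/4503599627370496
(6,2): OLD=15283789351940319229/72057594037927936 → NEW=255, ERR=-3090897127731304451/72057594037927936
(6,3): OLD=202521640531765620459/1152921504606846976 → NEW=255, ERR=-91473343142980358421/1152921504606846976
Row 0: ....
Row 1: #.#.
Row 2: .#.#
Row 3: #.#.
Row 4: ##.#
Row 5: #.##
Row 6: ####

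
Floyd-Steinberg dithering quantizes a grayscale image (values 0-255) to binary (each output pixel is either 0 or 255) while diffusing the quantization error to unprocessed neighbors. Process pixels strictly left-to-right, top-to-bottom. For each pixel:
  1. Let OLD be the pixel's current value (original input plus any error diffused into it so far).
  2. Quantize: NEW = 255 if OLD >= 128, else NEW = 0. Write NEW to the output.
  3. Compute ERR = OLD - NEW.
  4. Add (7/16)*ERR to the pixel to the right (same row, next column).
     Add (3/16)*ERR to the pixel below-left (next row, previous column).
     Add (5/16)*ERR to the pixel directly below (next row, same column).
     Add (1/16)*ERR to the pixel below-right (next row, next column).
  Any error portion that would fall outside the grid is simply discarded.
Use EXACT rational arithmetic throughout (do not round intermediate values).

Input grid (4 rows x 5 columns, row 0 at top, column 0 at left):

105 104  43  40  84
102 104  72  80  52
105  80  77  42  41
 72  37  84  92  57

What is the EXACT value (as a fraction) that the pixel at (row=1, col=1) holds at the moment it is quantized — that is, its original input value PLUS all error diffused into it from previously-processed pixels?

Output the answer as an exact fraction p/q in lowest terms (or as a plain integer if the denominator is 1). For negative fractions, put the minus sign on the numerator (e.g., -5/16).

Answer: 261195/2048

Derivation:
(0,0): OLD=105 → NEW=0, ERR=105
(0,1): OLD=2399/16 → NEW=255, ERR=-1681/16
(0,2): OLD=-759/256 → NEW=0, ERR=-759/256
(0,3): OLD=158527/4096 → NEW=0, ERR=158527/4096
(0,4): OLD=6614713/65536 → NEW=0, ERR=6614713/65536
(1,0): OLD=29469/256 → NEW=0, ERR=29469/256
(1,1): OLD=261195/2048 → NEW=0, ERR=261195/2048
Target (1,1): original=104, with diffused error = 261195/2048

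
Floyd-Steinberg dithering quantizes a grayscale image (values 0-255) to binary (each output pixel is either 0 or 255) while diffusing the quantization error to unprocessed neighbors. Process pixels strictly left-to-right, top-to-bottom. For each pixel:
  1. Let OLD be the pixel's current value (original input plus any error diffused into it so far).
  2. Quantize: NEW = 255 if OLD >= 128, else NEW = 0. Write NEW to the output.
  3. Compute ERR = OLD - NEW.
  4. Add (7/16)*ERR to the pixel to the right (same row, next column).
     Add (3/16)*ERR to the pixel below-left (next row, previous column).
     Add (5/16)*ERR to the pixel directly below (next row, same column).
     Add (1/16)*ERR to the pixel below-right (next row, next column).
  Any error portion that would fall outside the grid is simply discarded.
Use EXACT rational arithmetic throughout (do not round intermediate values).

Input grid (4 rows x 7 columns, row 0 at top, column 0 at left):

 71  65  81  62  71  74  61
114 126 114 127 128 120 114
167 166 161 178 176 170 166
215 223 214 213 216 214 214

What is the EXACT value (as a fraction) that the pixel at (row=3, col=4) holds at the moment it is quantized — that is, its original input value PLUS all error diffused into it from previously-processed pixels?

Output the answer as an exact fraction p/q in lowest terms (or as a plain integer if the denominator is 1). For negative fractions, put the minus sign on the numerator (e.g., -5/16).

(0,0): OLD=71 → NEW=0, ERR=71
(0,1): OLD=1537/16 → NEW=0, ERR=1537/16
(0,2): OLD=31495/256 → NEW=0, ERR=31495/256
(0,3): OLD=474417/4096 → NEW=0, ERR=474417/4096
(0,4): OLD=7973975/65536 → NEW=0, ERR=7973975/65536
(0,5): OLD=133412449/1048576 → NEW=0, ERR=133412449/1048576
(0,6): OLD=1957297319/16777216 → NEW=0, ERR=1957297319/16777216
(1,0): OLD=39475/256 → NEW=255, ERR=-25805/256
(1,1): OLD=285541/2048 → NEW=255, ERR=-236699/2048
(1,2): OLD=8493641/65536 → NEW=255, ERR=-8218039/65536
(1,3): OLD=36395221/262144 → NEW=255, ERR=-30451499/262144
(1,4): OLD=2454447775/16777216 → NEW=255, ERR=-1823742305/16777216
(1,5): OLD=19016142031/134217728 → NEW=255, ERR=-15209378609/134217728
(1,6): OLD=233716171841/2147483648 → NEW=0, ERR=233716171841/2147483648
(2,0): OLD=3729959/32768 → NEW=0, ERR=3729959/32768
(2,1): OLD=157151005/1048576 → NEW=255, ERR=-110235875/1048576
(2,2): OLD=785429655/16777216 → NEW=0, ERR=785429655/16777216
(2,3): OLD=17979997087/134217728 → NEW=255, ERR=-16245523553/134217728
(2,4): OLD=65034730831/1073741824 → NEW=0, ERR=65034730831/1073741824
(2,5): OLD=6002600965957/34359738368 → NEW=255, ERR=-2759132317883/34359738368
(2,6): OLD=86749231703603/549755813888 → NEW=255, ERR=-53438500837837/549755813888
(3,0): OLD=3873187255/16777216 → NEW=255, ERR=-405002825/16777216
(3,1): OLD=26236622443/134217728 → NEW=255, ERR=-7988898197/134217728
(3,2): OLD=186104818417/1073741824 → NEW=255, ERR=-87699346703/1073741824
(3,3): OLD=660241864391/4294967296 → NEW=255, ERR=-434974796089/4294967296
(3,4): OLD=92357973168567/549755813888 → NEW=255, ERR=-47829759372873/549755813888
Target (3,4): original=216, with diffused error = 92357973168567/549755813888

Answer: 92357973168567/549755813888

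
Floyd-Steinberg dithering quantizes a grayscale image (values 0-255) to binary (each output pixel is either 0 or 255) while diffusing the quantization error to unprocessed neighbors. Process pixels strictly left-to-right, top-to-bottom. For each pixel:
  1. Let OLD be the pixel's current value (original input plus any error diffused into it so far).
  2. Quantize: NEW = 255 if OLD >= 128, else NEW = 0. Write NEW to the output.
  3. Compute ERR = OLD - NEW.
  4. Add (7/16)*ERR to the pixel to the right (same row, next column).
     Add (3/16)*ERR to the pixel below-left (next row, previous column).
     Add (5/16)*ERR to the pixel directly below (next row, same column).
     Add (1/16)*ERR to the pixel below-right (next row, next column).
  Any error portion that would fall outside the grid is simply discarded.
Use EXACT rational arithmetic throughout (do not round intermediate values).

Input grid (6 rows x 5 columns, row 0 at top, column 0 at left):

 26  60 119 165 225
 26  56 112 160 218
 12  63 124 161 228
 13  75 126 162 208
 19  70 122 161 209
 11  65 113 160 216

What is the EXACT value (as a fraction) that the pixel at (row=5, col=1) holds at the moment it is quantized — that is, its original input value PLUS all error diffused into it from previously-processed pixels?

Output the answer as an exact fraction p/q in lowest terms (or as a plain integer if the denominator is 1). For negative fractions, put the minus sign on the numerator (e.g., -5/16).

Answer: 343373751858299/4398046511104

Derivation:
(0,0): OLD=26 → NEW=0, ERR=26
(0,1): OLD=571/8 → NEW=0, ERR=571/8
(0,2): OLD=19229/128 → NEW=255, ERR=-13411/128
(0,3): OLD=244043/2048 → NEW=0, ERR=244043/2048
(0,4): OLD=9081101/32768 → NEW=255, ERR=725261/32768
(1,0): OLD=6081/128 → NEW=0, ERR=6081/128
(1,1): OLD=83015/1024 → NEW=0, ERR=83015/1024
(1,2): OLD=4637651/32768 → NEW=255, ERR=-3718189/32768
(1,3): OLD=19031191/131072 → NEW=255, ERR=-14392169/131072
(1,4): OLD=386557925/2097152 → NEW=255, ERR=-148215835/2097152
(2,0): OLD=688893/16384 → NEW=0, ERR=688893/16384
(2,1): OLD=46359215/524288 → NEW=0, ERR=46359215/524288
(2,2): OLD=937044429/8388608 → NEW=0, ERR=937044429/8388608
(2,3): OLD=20832424727/134217728 → NEW=255, ERR=-13393095913/134217728
(2,4): OLD=333707952097/2147483648 → NEW=255, ERR=-213900378143/2147483648
(3,0): OLD=358352429/8388608 → NEW=0, ERR=358352429/8388608
(3,1): OLD=9723690153/67108864 → NEW=255, ERR=-7389070167/67108864
(3,2): OLD=213788182931/2147483648 → NEW=0, ERR=213788182931/2147483648
(3,3): OLD=698691182811/4294967296 → NEW=255, ERR=-396525477669/4294967296
(3,4): OLD=8950389966759/68719476736 → NEW=255, ERR=-8573076600921/68719476736
(4,0): OLD=12567981315/1073741824 → NEW=0, ERR=12567981315/1073741824
(4,1): OLD=2131984968067/34359738368 → NEW=0, ERR=2131984968067/34359738368
(4,2): OLD=85797343315725/549755813888 → NEW=255, ERR=-54390389225715/549755813888
(4,3): OLD=630637882695555/8796093022208 → NEW=0, ERR=630637882695555/8796093022208
(4,4): OLD=27529747042276885/140737488355328 → NEW=255, ERR=-8358312488331755/140737488355328
(5,0): OLD=14454145867369/549755813888 → NEW=0, ERR=14454145867369/549755813888
(5,1): OLD=343373751858299/4398046511104 → NEW=0, ERR=343373751858299/4398046511104
Target (5,1): original=65, with diffused error = 343373751858299/4398046511104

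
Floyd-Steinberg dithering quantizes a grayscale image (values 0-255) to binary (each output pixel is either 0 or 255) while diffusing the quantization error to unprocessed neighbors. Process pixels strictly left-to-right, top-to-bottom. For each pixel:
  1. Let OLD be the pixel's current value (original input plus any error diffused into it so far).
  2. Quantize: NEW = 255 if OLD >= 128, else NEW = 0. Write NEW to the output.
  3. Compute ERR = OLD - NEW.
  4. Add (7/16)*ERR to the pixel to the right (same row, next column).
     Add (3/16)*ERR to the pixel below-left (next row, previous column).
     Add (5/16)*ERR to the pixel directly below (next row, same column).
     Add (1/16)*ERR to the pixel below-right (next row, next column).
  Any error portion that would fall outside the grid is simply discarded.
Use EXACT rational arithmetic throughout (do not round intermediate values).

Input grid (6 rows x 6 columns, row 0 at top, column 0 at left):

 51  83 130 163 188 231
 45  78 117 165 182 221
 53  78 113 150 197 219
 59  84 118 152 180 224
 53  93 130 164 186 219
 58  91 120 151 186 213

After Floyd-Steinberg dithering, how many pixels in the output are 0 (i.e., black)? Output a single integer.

(0,0): OLD=51 → NEW=0, ERR=51
(0,1): OLD=1685/16 → NEW=0, ERR=1685/16
(0,2): OLD=45075/256 → NEW=255, ERR=-20205/256
(0,3): OLD=526213/4096 → NEW=255, ERR=-518267/4096
(0,4): OLD=8692899/65536 → NEW=255, ERR=-8018781/65536
(0,5): OLD=186089589/1048576 → NEW=255, ERR=-81297291/1048576
(1,0): OLD=20655/256 → NEW=0, ERR=20655/256
(1,1): OLD=275657/2048 → NEW=255, ERR=-246583/2048
(1,2): OLD=1475709/65536 → NEW=0, ERR=1475709/65536
(1,3): OLD=28163705/262144 → NEW=0, ERR=28163705/262144
(1,4): OLD=2823966347/16777216 → NEW=255, ERR=-1454223733/16777216
(1,5): OLD=40588078429/268435456 → NEW=255, ERR=-27862962851/268435456
(2,0): OLD=1823155/32768 → NEW=0, ERR=1823155/32768
(2,1): OLD=77574625/1048576 → NEW=0, ERR=77574625/1048576
(2,2): OLD=2768618467/16777216 → NEW=255, ERR=-1509571613/16777216
(2,3): OLD=17362906507/134217728 → NEW=255, ERR=-16862614133/134217728
(2,4): OLD=438944806177/4294967296 → NEW=0, ERR=438944806177/4294967296
(2,5): OLD=15520860744695/68719476736 → NEW=255, ERR=-2002605822985/68719476736
(3,0): OLD=1514284419/16777216 → NEW=0, ERR=1514284419/16777216
(3,1): OLD=17879639879/134217728 → NEW=255, ERR=-16345880761/134217728
(3,2): OLD=18970375109/1073741824 → NEW=0, ERR=18970375109/1073741824
(3,3): OLD=9208896791247/68719476736 → NEW=255, ERR=-8314569776433/68719476736
(3,4): OLD=80092106576879/549755813888 → NEW=255, ERR=-60095625964561/549755813888
(3,5): OLD=1525736157493921/8796093022208 → NEW=255, ERR=-717267563169119/8796093022208
(4,0): OLD=125350367821/2147483648 → NEW=0, ERR=125350367821/2147483648
(4,1): OLD=3072888438377/34359738368 → NEW=0, ERR=3072888438377/34359738368
(4,2): OLD=158714669504107/1099511627776 → NEW=255, ERR=-121660795578773/1099511627776
(4,3): OLD=1027179268442423/17592186044416 → NEW=0, ERR=1027179268442423/17592186044416
(4,4): OLD=43497165151167655/281474976710656 → NEW=255, ERR=-28278953910049625/281474976710656
(4,5): OLD=642803870422876977/4503599627370496 → NEW=255, ERR=-505614034556599503/4503599627370496
(5,0): OLD=51132531946315/549755813888 → NEW=0, ERR=51132531946315/549755813888
(5,1): OLD=2507603529018619/17592186044416 → NEW=255, ERR=-1978403912307461/17592186044416
(5,2): OLD=7425081429300473/140737488355328 → NEW=0, ERR=7425081429300473/140737488355328
(5,3): OLD=750186999820230595/4503599627370496 → NEW=255, ERR=-398230905159245885/4503599627370496
(5,4): OLD=887361953898420835/9007199254740992 → NEW=0, ERR=887361953898420835/9007199254740992
(5,5): OLD=30947001866758663551/144115188075855872 → NEW=255, ERR=-5802371092584583809/144115188075855872
Output grid:
  Row 0: ..####  (2 black, running=2)
  Row 1: .#..##  (3 black, running=5)
  Row 2: ..##.#  (3 black, running=8)
  Row 3: .#.###  (2 black, running=10)
  Row 4: ..#.##  (3 black, running=13)
  Row 5: .#.#.#  (3 black, running=16)

Answer: 16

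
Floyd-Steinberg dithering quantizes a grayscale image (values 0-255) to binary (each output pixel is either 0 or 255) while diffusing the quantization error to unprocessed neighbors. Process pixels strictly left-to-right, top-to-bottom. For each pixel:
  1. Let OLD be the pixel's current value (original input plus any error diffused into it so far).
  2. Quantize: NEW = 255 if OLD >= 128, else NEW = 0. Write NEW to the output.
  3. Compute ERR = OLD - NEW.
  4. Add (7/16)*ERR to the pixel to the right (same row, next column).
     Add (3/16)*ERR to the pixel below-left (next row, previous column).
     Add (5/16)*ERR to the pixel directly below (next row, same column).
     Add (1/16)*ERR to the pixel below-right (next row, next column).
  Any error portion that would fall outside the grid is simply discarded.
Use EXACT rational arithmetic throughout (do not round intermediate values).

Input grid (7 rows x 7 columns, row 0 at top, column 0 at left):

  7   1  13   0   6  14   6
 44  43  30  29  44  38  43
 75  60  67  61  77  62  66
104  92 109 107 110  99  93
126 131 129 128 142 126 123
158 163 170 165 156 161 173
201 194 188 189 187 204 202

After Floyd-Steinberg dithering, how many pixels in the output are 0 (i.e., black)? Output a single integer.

Answer: 30

Derivation:
(0,0): OLD=7 → NEW=0, ERR=7
(0,1): OLD=65/16 → NEW=0, ERR=65/16
(0,2): OLD=3783/256 → NEW=0, ERR=3783/256
(0,3): OLD=26481/4096 → NEW=0, ERR=26481/4096
(0,4): OLD=578583/65536 → NEW=0, ERR=578583/65536
(0,5): OLD=18730145/1048576 → NEW=0, ERR=18730145/1048576
(0,6): OLD=231774311/16777216 → NEW=0, ERR=231774311/16777216
(1,0): OLD=12019/256 → NEW=0, ERR=12019/256
(1,1): OLD=139301/2048 → NEW=0, ERR=139301/2048
(1,2): OLD=4315017/65536 → NEW=0, ERR=4315017/65536
(1,3): OLD=16359125/262144 → NEW=0, ERR=16359125/262144
(1,4): OLD=1305509215/16777216 → NEW=0, ERR=1305509215/16777216
(1,5): OLD=10840481807/134217728 → NEW=0, ERR=10840481807/134217728
(1,6): OLD=179893600513/2147483648 → NEW=0, ERR=179893600513/2147483648
(2,0): OLD=3356263/32768 → NEW=0, ERR=3356263/32768
(2,1): OLD=148212317/1048576 → NEW=255, ERR=-119174563/1048576
(2,2): OLD=902684503/16777216 → NEW=0, ERR=902684503/16777216
(2,3): OLD=16474723167/134217728 → NEW=0, ERR=16474723167/134217728
(2,4): OLD=186898494543/1073741824 → NEW=255, ERR=-86905670577/1073741824
(2,5): OLD=2487648916357/34359738368 → NEW=0, ERR=2487648916357/34359738368
(2,6): OLD=70864077514739/549755813888 → NEW=255, ERR=-69323655026701/549755813888
(3,0): OLD=1924308855/16777216 → NEW=0, ERR=1924308855/16777216
(3,1): OLD=16529359531/134217728 → NEW=0, ERR=16529359531/134217728
(3,2): OLD=210029219953/1073741824 → NEW=255, ERR=-63774945167/1073741824
(3,3): OLD=461966277415/4294967296 → NEW=0, ERR=461966277415/4294967296
(3,4): OLD=84118819650423/549755813888 → NEW=255, ERR=-56068912891017/549755813888
(3,5): OLD=212438031927253/4398046511104 → NEW=0, ERR=212438031927253/4398046511104
(3,6): OLD=5576832292239179/70368744177664 → NEW=0, ERR=5576832292239179/70368744177664
(4,0): OLD=397143372441/2147483648 → NEW=255, ERR=-150464957799/2147483648
(4,1): OLD=4633881646533/34359738368 → NEW=255, ERR=-4127851637307/34359738368
(4,2): OLD=47138254001579/549755813888 → NEW=0, ERR=47138254001579/549755813888
(4,3): OLD=775333295900361/4398046511104 → NEW=255, ERR=-346168564431159/4398046511104
(4,4): OLD=3218396385212107/35184372088832 → NEW=0, ERR=3218396385212107/35184372088832
(4,5): OLD=213469656235987723/1125899906842624 → NEW=255, ERR=-73634820008881397/1125899906842624
(4,6): OLD=2200857996156625341/18014398509481984 → NEW=0, ERR=2200857996156625341/18014398509481984
(5,0): OLD=62440667058463/549755813888 → NEW=0, ERR=62440667058463/549755813888
(5,1): OLD=821757716926389/4398046511104 → NEW=255, ERR=-299744143405131/4398046511104
(5,2): OLD=5091568481780675/35184372088832 → NEW=255, ERR=-3880446400871485/35184372088832
(5,3): OLD=32274456171453551/281474976710656 → NEW=0, ERR=32274456171453551/281474976710656
(5,4): OLD=3919350749392805157/18014398509481984 → NEW=255, ERR=-674320870525100763/18014398509481984
(5,5): OLD=22022225901868924245/144115188075855872 → NEW=255, ERR=-14727147057474323115/144115188075855872
(5,6): OLD=374429874076776986715/2305843009213693952 → NEW=255, ERR=-213560093272714971045/2305843009213693952
(6,0): OLD=15742511831833591/70368744177664 → NEW=255, ERR=-2201517933470729/70368744177664
(6,1): OLD=163744151899017827/1125899906842624 → NEW=255, ERR=-123360324345851293/1125899906842624
(6,2): OLD=2212872198567945417/18014398509481984 → NEW=0, ERR=2212872198567945417/18014398509481984
(6,3): OLD=38141860644346385623/144115188075855872 → NEW=255, ERR=1392487685003138263/144115188075855872
(6,4): OLD=48288787760542494389/288230376151711744 → NEW=255, ERR=-25209958158144000331/288230376151711744
(6,5): OLD=4209348809374129380793/36893488147419103232 → NEW=0, ERR=4209348809374129380793/36893488147419103232
(6,6): OLD=127850238249546822910335/590295810358705651712 → NEW=255, ERR=-22675193391923118276225/590295810358705651712
Output grid:
  Row 0: .......  (7 black, running=7)
  Row 1: .......  (7 black, running=14)
  Row 2: .#..#.#  (4 black, running=18)
  Row 3: ..#.#..  (5 black, running=23)
  Row 4: ##.#.#.  (3 black, running=26)
  Row 5: .##.###  (2 black, running=28)
  Row 6: ##.##.#  (2 black, running=30)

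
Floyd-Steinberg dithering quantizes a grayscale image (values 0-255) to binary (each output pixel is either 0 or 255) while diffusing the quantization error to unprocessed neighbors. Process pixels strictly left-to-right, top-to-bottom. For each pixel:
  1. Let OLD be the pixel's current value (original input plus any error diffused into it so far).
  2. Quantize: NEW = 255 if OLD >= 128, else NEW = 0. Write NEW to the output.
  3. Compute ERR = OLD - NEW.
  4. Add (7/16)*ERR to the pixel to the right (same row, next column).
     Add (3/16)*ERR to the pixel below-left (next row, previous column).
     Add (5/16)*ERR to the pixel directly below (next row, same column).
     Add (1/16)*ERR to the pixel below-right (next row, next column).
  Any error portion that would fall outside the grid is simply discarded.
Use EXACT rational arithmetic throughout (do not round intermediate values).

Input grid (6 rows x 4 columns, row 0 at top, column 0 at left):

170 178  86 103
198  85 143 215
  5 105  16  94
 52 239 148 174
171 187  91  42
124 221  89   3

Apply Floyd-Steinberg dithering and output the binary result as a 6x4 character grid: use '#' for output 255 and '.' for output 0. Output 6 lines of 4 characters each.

Answer: ##..
#.##
....
.###
##..
.#..

Derivation:
(0,0): OLD=170 → NEW=255, ERR=-85
(0,1): OLD=2253/16 → NEW=255, ERR=-1827/16
(0,2): OLD=9227/256 → NEW=0, ERR=9227/256
(0,3): OLD=486477/4096 → NEW=0, ERR=486477/4096
(1,0): OLD=38407/256 → NEW=255, ERR=-26873/256
(1,1): OLD=9905/2048 → NEW=0, ERR=9905/2048
(1,2): OLD=11240197/65536 → NEW=255, ERR=-5471483/65536
(1,3): OLD=228423731/1048576 → NEW=255, ERR=-38963149/1048576
(2,0): OLD=-881365/32768 → NEW=0, ERR=-881365/32768
(2,1): OLD=76052233/1048576 → NEW=0, ERR=76052233/1048576
(2,2): OLD=31408045/2097152 → NEW=0, ERR=31408045/2097152
(2,3): OLD=2809253977/33554432 → NEW=0, ERR=2809253977/33554432
(3,0): OLD=959553531/16777216 → NEW=0, ERR=959553531/16777216
(3,1): OLD=77259661541/268435456 → NEW=255, ERR=8808620261/268435456
(3,2): OLD=804308117531/4294967296 → NEW=255, ERR=-290908542949/4294967296
(3,3): OLD=11783075372861/68719476736 → NEW=255, ERR=-5740391194819/68719476736
(4,0): OLD=837629550879/4294967296 → NEW=255, ERR=-257587109601/4294967296
(4,1): OLD=5562521039197/34359738368 → NEW=255, ERR=-3199212244643/34359738368
(4,2): OLD=17027736469053/1099511627776 → NEW=0, ERR=17027736469053/1099511627776
(4,3): OLD=324362086568379/17592186044416 → NEW=0, ERR=324362086568379/17592186044416
(5,0): OLD=48268599804143/549755813888 → NEW=0, ERR=48268599804143/549755813888
(5,1): OLD=4036900463280361/17592186044416 → NEW=255, ERR=-449106978045719/17592186044416
(5,2): OLD=706401018403141/8796093022208 → NEW=0, ERR=706401018403141/8796093022208
(5,3): OLD=12628293404122685/281474976710656 → NEW=0, ERR=12628293404122685/281474976710656
Row 0: ##..
Row 1: #.##
Row 2: ....
Row 3: .###
Row 4: ##..
Row 5: .#..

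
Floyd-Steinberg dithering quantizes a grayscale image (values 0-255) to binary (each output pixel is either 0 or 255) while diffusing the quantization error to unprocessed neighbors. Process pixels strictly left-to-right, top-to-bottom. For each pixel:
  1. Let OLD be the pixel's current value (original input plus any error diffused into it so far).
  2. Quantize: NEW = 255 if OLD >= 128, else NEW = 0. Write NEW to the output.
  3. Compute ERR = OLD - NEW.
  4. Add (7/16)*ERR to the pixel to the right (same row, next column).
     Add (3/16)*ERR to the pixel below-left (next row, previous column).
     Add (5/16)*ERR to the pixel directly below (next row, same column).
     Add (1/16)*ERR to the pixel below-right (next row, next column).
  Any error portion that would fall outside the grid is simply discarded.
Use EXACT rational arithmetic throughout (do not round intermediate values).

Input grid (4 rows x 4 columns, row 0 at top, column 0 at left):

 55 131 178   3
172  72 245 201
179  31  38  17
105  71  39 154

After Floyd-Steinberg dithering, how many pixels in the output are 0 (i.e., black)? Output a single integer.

(0,0): OLD=55 → NEW=0, ERR=55
(0,1): OLD=2481/16 → NEW=255, ERR=-1599/16
(0,2): OLD=34375/256 → NEW=255, ERR=-30905/256
(0,3): OLD=-204047/4096 → NEW=0, ERR=-204047/4096
(1,0): OLD=43635/256 → NEW=255, ERR=-21645/256
(1,1): OLD=-31579/2048 → NEW=0, ERR=-31579/2048
(1,2): OLD=12120329/65536 → NEW=255, ERR=-4591351/65536
(1,3): OLD=154388879/1048576 → NEW=255, ERR=-112998001/1048576
(2,0): OLD=4904935/32768 → NEW=255, ERR=-3450905/32768
(2,1): OLD=-40174627/1048576 → NEW=0, ERR=-40174627/1048576
(2,2): OLD=-45769839/2097152 → NEW=0, ERR=-45769839/2097152
(2,3): OLD=-1026866771/33554432 → NEW=0, ERR=-1026866771/33554432
(3,0): OLD=1088938999/16777216 → NEW=0, ERR=1088938999/16777216
(3,1): OLD=20602180713/268435456 → NEW=0, ERR=20602180713/268435456
(3,2): OLD=247496785559/4294967296 → NEW=0, ERR=247496785559/4294967296
(3,3): OLD=11564345552545/68719476736 → NEW=255, ERR=-5959121015135/68719476736
Output grid:
  Row 0: .##.  (2 black, running=2)
  Row 1: #.##  (1 black, running=3)
  Row 2: #...  (3 black, running=6)
  Row 3: ...#  (3 black, running=9)

Answer: 9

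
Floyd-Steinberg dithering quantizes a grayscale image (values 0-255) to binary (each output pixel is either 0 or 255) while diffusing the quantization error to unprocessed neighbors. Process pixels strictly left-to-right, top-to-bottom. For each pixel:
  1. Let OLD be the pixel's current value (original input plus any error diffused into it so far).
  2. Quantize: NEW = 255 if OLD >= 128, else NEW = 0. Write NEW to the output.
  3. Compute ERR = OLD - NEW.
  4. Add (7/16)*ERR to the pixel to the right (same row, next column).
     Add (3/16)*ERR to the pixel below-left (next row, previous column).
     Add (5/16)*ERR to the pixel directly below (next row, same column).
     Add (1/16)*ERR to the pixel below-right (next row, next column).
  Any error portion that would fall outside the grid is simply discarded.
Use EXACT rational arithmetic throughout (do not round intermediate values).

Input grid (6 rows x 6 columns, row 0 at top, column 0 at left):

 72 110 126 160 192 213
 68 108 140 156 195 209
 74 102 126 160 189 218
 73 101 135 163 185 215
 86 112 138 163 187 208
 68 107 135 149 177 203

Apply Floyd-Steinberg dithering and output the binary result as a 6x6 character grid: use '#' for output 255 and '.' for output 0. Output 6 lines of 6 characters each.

Answer: .#.###
..#.##
.#.###
.#.#.#
.#.###
.#.#.#

Derivation:
(0,0): OLD=72 → NEW=0, ERR=72
(0,1): OLD=283/2 → NEW=255, ERR=-227/2
(0,2): OLD=2443/32 → NEW=0, ERR=2443/32
(0,3): OLD=99021/512 → NEW=255, ERR=-31539/512
(0,4): OLD=1352091/8192 → NEW=255, ERR=-736869/8192
(0,5): OLD=22760253/131072 → NEW=255, ERR=-10663107/131072
(1,0): OLD=2215/32 → NEW=0, ERR=2215/32
(1,1): OLD=31137/256 → NEW=0, ERR=31137/256
(1,2): OLD=1625509/8192 → NEW=255, ERR=-463451/8192
(1,3): OLD=3273689/32768 → NEW=0, ERR=3273689/32768
(1,4): OLD=401595107/2097152 → NEW=255, ERR=-133178653/2097152
(1,5): OLD=5038938693/33554432 → NEW=255, ERR=-3517441467/33554432
(2,0): OLD=485115/4096 → NEW=0, ERR=485115/4096
(2,1): OLD=24319561/131072 → NEW=255, ERR=-9103799/131072
(2,2): OLD=218664891/2097152 → NEW=0, ERR=218664891/2097152
(2,3): OLD=3714382211/16777216 → NEW=255, ERR=-563807869/16777216
(2,4): OLD=75720933097/536870912 → NEW=255, ERR=-61181149463/536870912
(2,5): OLD=1128848642287/8589934592 → NEW=255, ERR=-1061584678673/8589934592
(3,0): OLD=203399099/2097152 → NEW=0, ERR=203399099/2097152
(3,1): OLD=2494430479/16777216 → NEW=255, ERR=-1783759601/16777216
(3,2): OLD=14821177557/134217728 → NEW=0, ERR=14821177557/134217728
(3,3): OLD=1597377814759/8589934592 → NEW=255, ERR=-593055506201/8589934592
(3,4): OLD=6453451113463/68719476736 → NEW=0, ERR=6453451113463/68719476736
(3,5): OLD=231274583487897/1099511627776 → NEW=255, ERR=-49100881594983/1099511627776
(4,0): OLD=25870134373/268435456 → NEW=0, ERR=25870134373/268435456
(4,1): OLD=634388659697/4294967296 → NEW=255, ERR=-460828000783/4294967296
(4,2): OLD=14565308952099/137438953472 → NEW=0, ERR=14565308952099/137438953472
(4,3): OLD=466851105322735/2199023255552 → NEW=255, ERR=-93899824843025/2199023255552
(4,4): OLD=6508303485707135/35184372088832 → NEW=255, ERR=-2463711396945025/35184372088832
(4,5): OLD=95295636447913497/562949953421312 → NEW=255, ERR=-48256601674521063/562949953421312
(5,0): OLD=5360051165539/68719476736 → NEW=0, ERR=5360051165539/68719476736
(5,1): OLD=293545160191603/2199023255552 → NEW=255, ERR=-267205769974157/2199023255552
(5,2): OLD=1763515573705585/17592186044416 → NEW=0, ERR=1763515573705585/17592186044416
(5,3): OLD=97394360005113947/562949953421312 → NEW=255, ERR=-46157878117320613/562949953421312
(5,4): OLD=113158006166116463/1125899906842624 → NEW=0, ERR=113158006166116463/1125899906842624
(5,5): OLD=3887624159140206563/18014398509481984 → NEW=255, ERR=-706047460777699357/18014398509481984
Row 0: .#.###
Row 1: ..#.##
Row 2: .#.###
Row 3: .#.#.#
Row 4: .#.###
Row 5: .#.#.#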